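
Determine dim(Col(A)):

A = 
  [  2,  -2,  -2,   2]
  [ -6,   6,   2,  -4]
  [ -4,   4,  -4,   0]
dim(Col(A)) = 2

Row reduce:
R2 → R2 + (3)·R1
R3 → R3 + (2)·R1
R3 → R3 - (2)·R2
REF = 
  [  2,  -2,  -2,   2]
  [  0,   0,  -4,   2]
  [  0,   0,   0,   0]
Pivot columns: 1, 3 → 2 pivots.
dim(Col(A)) = number of pivot columns = 2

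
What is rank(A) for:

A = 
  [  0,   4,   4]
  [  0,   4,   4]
rank(A) = 1

Row reduce:
R2 → R2 - (1)·R1
REF = 
  [  0,   4,   4]
  [  0,   0,   0]
Pivot columns: 2 → 1 pivot.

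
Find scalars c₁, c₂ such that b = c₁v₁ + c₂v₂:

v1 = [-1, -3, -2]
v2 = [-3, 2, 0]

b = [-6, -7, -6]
c1 = 3, c2 = 1

b = 3·v1 + 1·v2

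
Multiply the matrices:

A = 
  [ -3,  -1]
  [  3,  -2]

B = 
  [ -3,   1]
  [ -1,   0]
A is 2×2 and B is 2×2, so AB is 2×2. Each entry is (row of A)·(column of B):
AB[1,1] = (-3)(-3) + (-1)(-1) = 10
AB[1,2] = (-3)(1) + (-1)(0) = -3
AB[2,1] = (3)(-3) + (-2)(-1) = -7
AB[2,2] = (3)(1) + (-2)(0) = 3

AB = 
  [ 10,  -3]
  [ -7,   3]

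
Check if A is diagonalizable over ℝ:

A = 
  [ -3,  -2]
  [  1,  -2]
No

tr(A) = -5, det(A) = 8
Characteristic polynomial: λ² - tr(A)λ + det(A) = λ² + 5λ + 8
λ² + 5λ + 8 = 0  ⇒  λ = (-5 ± √((5)² - 4·(8)))/2 = (-5 ± √(-7))/2
  = (-5 + i√7)/2,  (-5 - i√7)/2
Eigenvalues: (-5 + i√7)/2, (-5 - i√7)/2  (≈ -2.5 + 1.323i, -2.5 - 1.323i)
Has complex eigenvalues (not diagonalizable over ℝ).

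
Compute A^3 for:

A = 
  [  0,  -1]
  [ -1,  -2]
A^3 = 
  [ -2,  -5]
  [ -5, -12]

A² = A·A:
A²[1,1] = (0)(0) + (-1)(-1) = 1
A²[1,2] = (0)(-1) + (-1)(-2) = 2
A²[2,1] = (-1)(0) + (-2)(-1) = 2
A²[2,2] = (-1)(-1) + (-2)(-2) = 5
A² = 
  [  1,   2]
  [  2,   5]

A^3 = A^2·A:
A^3[1,1] = (1)(0) + (2)(-1) = -2
A^3[1,2] = (1)(-1) + (2)(-2) = -5
A^3[2,1] = (2)(0) + (5)(-1) = -5
A^3[2,2] = (2)(-1) + (5)(-2) = -12
A^3 = 
  [ -2,  -5]
  [ -5, -12]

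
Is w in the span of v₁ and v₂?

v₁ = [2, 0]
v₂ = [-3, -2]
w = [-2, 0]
Yes

Form the augmented matrix and row-reduce:
[v₁|v₂|w] = 
  [  2,  -3,  -2]
  [  0,  -2,   0]
(already in echelon form — no row operations needed)

No row of the form [0 0 | nonzero], so the system is consistent. Back-substitution gives c₁ = -1, c₂ = 0: w = (-1)·v₁ + (0)·v₂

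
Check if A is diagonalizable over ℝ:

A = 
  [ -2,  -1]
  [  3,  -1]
No

tr(A) = -3, det(A) = 5
Characteristic polynomial: λ² - tr(A)λ + det(A) = λ² + 3λ + 5
λ² + 3λ + 5 = 0  ⇒  λ = (-3 ± √((3)² - 4·(5)))/2 = (-3 ± √(-11))/2
  = (-3 + i√11)/2,  (-3 - i√11)/2
Eigenvalues: (-3 + i√11)/2, (-3 - i√11)/2  (≈ -1.5 + 1.658i, -1.5 - 1.658i)
Has complex eigenvalues (not diagonalizable over ℝ).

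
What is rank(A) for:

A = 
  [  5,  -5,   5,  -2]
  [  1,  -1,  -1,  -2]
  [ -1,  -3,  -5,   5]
Row reduce:
R2 → R2 - (1/5)·R1
R3 → R3 + (1/5)·R1
Swap R2 ↔ R3
REF = 
  [   5,   -5,    5,   -2]
  [   0,   -4,   -4, 23/5]
  [   0,    0,   -2, -8/5]
Pivot columns: 1, 2, 3 → 3 pivots.

rank(A) = 3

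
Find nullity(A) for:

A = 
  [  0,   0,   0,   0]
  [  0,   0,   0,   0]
nullity(A) = 4

Row reduce:
(no row operations needed)
REF = 
  [  0,   0,   0,   0]
  [  0,   0,   0,   0]
Pivot columns: none → 0 pivots.
rank(A) = 0, so nullity(A) = 4 - 0 = 4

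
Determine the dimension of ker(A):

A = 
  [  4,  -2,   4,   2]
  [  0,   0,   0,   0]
nullity(A) = 3

Row reduce:
(no row operations needed)
REF = 
  [  4,  -2,   4,   2]
  [  0,   0,   0,   0]
Pivot columns: 1 → 1 pivot.
rank(A) = 1, so nullity(A) = 4 - 1 = 3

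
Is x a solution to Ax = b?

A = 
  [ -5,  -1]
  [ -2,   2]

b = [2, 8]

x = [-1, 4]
No

Ax = [1, 10] ≠ b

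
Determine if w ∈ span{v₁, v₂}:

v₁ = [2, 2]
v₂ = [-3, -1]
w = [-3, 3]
Yes

Form the augmented matrix and row-reduce:
[v₁|v₂|w] = 
  [  2,  -3,  -3]
  [  2,  -1,   3]
R2 → R2 - (1)·R1
REF = 
  [  2,  -3,  -3]
  [  0,   2,   6]

No row of the form [0 0 | nonzero], so the system is consistent. Back-substitution gives c₁ = 3, c₂ = 3: w = (3)·v₁ + (3)·v₂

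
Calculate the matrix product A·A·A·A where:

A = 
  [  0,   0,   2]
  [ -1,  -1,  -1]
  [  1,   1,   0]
A² = A·A:
A²[1,1] = (0)(0) + (0)(-1) + (2)(1) = 2
A²[1,2] = (0)(0) + (0)(-1) + (2)(1) = 2
A²[1,3] = (0)(2) + (0)(-1) + (2)(0) = 0
A²[2,1] = (-1)(0) + (-1)(-1) + (-1)(1) = 0
A²[2,2] = (-1)(0) + (-1)(-1) + (-1)(1) = 0
A²[2,3] = (-1)(2) + (-1)(-1) + (-1)(0) = -1
A²[3,1] = (1)(0) + (1)(-1) + (0)(1) = -1
A²[3,2] = (1)(0) + (1)(-1) + (0)(1) = -1
A²[3,3] = (1)(2) + (1)(-1) + (0)(0) = 1
A² = 
  [  2,   2,   0]
  [  0,   0,  -1]
  [ -1,  -1,   1]

A^3 = A^2·A:
A^3[1,1] = (2)(0) + (2)(-1) + (0)(1) = -2
A^3[1,2] = (2)(0) + (2)(-1) + (0)(1) = -2
A^3[1,3] = (2)(2) + (2)(-1) + (0)(0) = 2
A^3[2,1] = (0)(0) + (0)(-1) + (-1)(1) = -1
A^3[2,2] = (0)(0) + (0)(-1) + (-1)(1) = -1
A^3[2,3] = (0)(2) + (0)(-1) + (-1)(0) = 0
A^3[3,1] = (-1)(0) + (-1)(-1) + (1)(1) = 2
A^3[3,2] = (-1)(0) + (-1)(-1) + (1)(1) = 2
A^3[3,3] = (-1)(2) + (-1)(-1) + (1)(0) = -1
A^3 = 
  [ -2,  -2,   2]
  [ -1,  -1,   0]
  [  2,   2,  -1]

A^4 = A^3·A:
A^4[1,1] = (-2)(0) + (-2)(-1) + (2)(1) = 4
A^4[1,2] = (-2)(0) + (-2)(-1) + (2)(1) = 4
A^4[1,3] = (-2)(2) + (-2)(-1) + (2)(0) = -2
A^4[2,1] = (-1)(0) + (-1)(-1) + (0)(1) = 1
A^4[2,2] = (-1)(0) + (-1)(-1) + (0)(1) = 1
A^4[2,3] = (-1)(2) + (-1)(-1) + (0)(0) = -1
A^4[3,1] = (2)(0) + (2)(-1) + (-1)(1) = -3
A^4[3,2] = (2)(0) + (2)(-1) + (-1)(1) = -3
A^4[3,3] = (2)(2) + (2)(-1) + (-1)(0) = 2
A^4 = 
  [  4,   4,  -2]
  [  1,   1,  -1]
  [ -3,  -3,   2]

Therefore
A^4 = 
  [  4,   4,  -2]
  [  1,   1,  -1]
  [ -3,  -3,   2]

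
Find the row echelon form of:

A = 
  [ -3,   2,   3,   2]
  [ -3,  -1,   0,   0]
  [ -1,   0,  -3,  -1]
Row operations:
R2 → R2 - (1)·R1
R3 → R3 - (1/3)·R1
R3 → R3 - (2/9)·R2

Resulting echelon form:
REF = 
  [   -3,     2,     3,     2]
  [    0,    -3,    -3,    -2]
  [    0,     0, -10/3, -11/9]

Rank = 3 (number of non-zero pivot rows).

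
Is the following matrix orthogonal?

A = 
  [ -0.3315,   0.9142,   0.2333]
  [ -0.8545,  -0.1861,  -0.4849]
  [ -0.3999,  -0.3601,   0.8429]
Yes

AᵀA = 
  [  1,   0,  -0.0001]
  [  0,   1.0001,   0]
  [ -0.0001,   0,   1]
≈ I (equal to I up to the 4-dp rounding of the entries)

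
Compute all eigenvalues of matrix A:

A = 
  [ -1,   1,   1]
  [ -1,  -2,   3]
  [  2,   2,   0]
Characteristic polynomial: det(λI - A) = λ³ + 3λ² - 5λ - 14
Testing integer divisors of the constant term: p(-2) = 0, so (λ + 2) is a factor:
p(λ) = (λ + 2)(λ² + λ - 7)
λ² + λ - 7 = 0  ⇒  λ = (-1 ± √((1)² - 4·(-7)))/2 = (-1 ± √(29))/2
  = (-1 + √29)/2,  (-1 - √29)/2

λ = -2, (-1 + √29)/2, (-1 - √29)/2  (≈ -2, 2.193, -3.193)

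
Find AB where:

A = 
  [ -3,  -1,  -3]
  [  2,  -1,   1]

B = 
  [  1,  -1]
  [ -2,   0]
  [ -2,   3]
A is 2×3 and B is 3×2, so AB is 2×2. Each entry is (row of A)·(column of B):
AB[1,1] = (-3)(1) + (-1)(-2) + (-3)(-2) = 5
AB[1,2] = (-3)(-1) + (-1)(0) + (-3)(3) = -6
AB[2,1] = (2)(1) + (-1)(-2) + (1)(-2) = 2
AB[2,2] = (2)(-1) + (-1)(0) + (1)(3) = 1

AB = 
  [  5,  -6]
  [  2,   1]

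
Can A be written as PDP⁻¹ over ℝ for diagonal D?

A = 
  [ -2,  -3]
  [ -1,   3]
Yes

tr(A) = 1, det(A) = -9
Characteristic polynomial: λ² - tr(A)λ + det(A) = λ² - λ - 9
λ² - λ - 9 = 0  ⇒  λ = (1 ± √((-1)² - 4·(-9)))/2 = (1 ± √(37))/2
  = (1 + √37)/2,  (1 - √37)/2
Eigenvalues: (1 + √37)/2, (1 - √37)/2  (≈ 3.541, -2.541)
The two irrational eigenvalues are distinct (simple), so each has alg. mult. = geom. mult. = 1.
Sum of geometric multiplicities equals n, so A has n independent eigenvectors.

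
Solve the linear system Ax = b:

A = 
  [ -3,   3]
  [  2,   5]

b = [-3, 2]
Row reduce the augmented matrix [A|b]:
R2 → R2 + (2/3)·R1
REF = 
  [ -3,   3,  -3]
  [  0,   7,   0]

Back-substitution:
x₂ = 0 / 7 = 0
x₁ = (-3 - (3)(0)) / (-3) = 1

x = [1, 0]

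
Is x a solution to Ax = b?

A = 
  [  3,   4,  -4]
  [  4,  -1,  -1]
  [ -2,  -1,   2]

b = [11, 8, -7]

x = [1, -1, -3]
Yes

Ax = [11, 8, -7] = b ✓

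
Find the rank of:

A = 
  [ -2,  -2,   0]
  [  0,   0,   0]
rank(A) = 1

Row reduce:
(no row operations needed)
REF = 
  [ -2,  -2,   0]
  [  0,   0,   0]
Pivot columns: 1 → 1 pivot.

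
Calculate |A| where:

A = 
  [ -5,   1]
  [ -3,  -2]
13

For a 2×2 matrix, det = ad - bc = (-5)(-2) - (1)(-3) = 13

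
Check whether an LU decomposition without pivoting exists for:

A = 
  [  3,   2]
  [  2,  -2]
Yes.
A[1,1] = 3 ≠ 0, so Gaussian elimination proceeds without a row swap: multiplier ℓ₂₁ = (2)/(3) = 2/3, and U[2,2] = -2 - (2/3)(2) = -10/3.
L = 
  [  1,   0]
  [2/3,   1]
U = 
  [    3,     2]
  [    0, -10/3]
Check row 2 of LU: [(2/3)(3), (2/3)(2) + (-10/3)] = [2, -2] = row 2 of A ✓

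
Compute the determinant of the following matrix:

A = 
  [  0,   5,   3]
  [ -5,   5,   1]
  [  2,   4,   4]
Cofactor expansion along row 1:
det(A) = (0)·((5)(4) - (1)(4)) - (5)·((-5)(4) - (1)(2)) + (3)·((-5)(4) - (5)(2))
  = (0)(16) - (5)(-22) + (3)(-30)
  = 20

det(A) = 20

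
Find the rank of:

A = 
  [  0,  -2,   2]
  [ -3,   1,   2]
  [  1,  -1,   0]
Row reduce:
Swap R1 ↔ R2
R3 → R3 + (1/3)·R1
R3 → R3 - (1/3)·R2
REF = 
  [ -3,   1,   2]
  [  0,  -2,   2]
  [  0,   0,   0]
Pivot columns: 1, 2 → 2 pivots.

rank(A) = 2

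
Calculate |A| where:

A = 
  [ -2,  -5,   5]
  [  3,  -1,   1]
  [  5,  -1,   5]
68

Cofactor expansion along row 1:
det(A) = (-2)·((-1)(5) - (1)(-1)) - (-5)·((3)(5) - (1)(5)) + (5)·((3)(-1) - (-1)(5))
  = (-2)(-4) - (-5)(10) + (5)(2)
  = 68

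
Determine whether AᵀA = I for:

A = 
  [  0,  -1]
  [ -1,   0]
Yes

AᵀA = 
  [  1,   0]
  [  0,   1]
= I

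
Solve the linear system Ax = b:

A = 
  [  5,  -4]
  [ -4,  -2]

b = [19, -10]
x = [3, -1]

Row reduce the augmented matrix [A|b]:
R2 → R2 + (4/5)·R1
REF = 
  [    5,    -4,    19]
  [    0, -26/5,  26/5]

Back-substitution:
x₂ = (26/5) / (-26/5) = -1
x₁ = (19 - (-4)(-1)) / 5 = 3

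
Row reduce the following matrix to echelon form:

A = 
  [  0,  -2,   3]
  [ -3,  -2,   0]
Row operations:
Swap R1 ↔ R2

Resulting echelon form:
REF = 
  [ -3,  -2,   0]
  [  0,  -2,   3]

Rank = 2 (number of non-zero pivot rows).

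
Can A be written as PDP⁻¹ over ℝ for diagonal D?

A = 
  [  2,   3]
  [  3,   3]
Yes

tr(A) = 5, det(A) = -3
Characteristic polynomial: λ² - tr(A)λ + det(A) = λ² - 5λ - 3
λ² - 5λ - 3 = 0  ⇒  λ = (5 ± √((-5)² - 4·(-3)))/2 = (5 ± √(37))/2
  = (5 + √37)/2,  (5 - √37)/2
Eigenvalues: (5 + √37)/2, (5 - √37)/2  (≈ 5.541, -0.5414)
The two irrational eigenvalues are distinct (simple), so each has alg. mult. = geom. mult. = 1.
Sum of geometric multiplicities equals n, so A has n independent eigenvectors.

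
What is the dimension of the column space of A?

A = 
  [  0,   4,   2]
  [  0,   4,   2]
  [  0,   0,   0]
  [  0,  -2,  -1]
dim(Col(A)) = 1

Row reduce:
R2 → R2 - (1)·R1
R4 → R4 + (1/2)·R1
REF = 
  [  0,   4,   2]
  [  0,   0,   0]
  [  0,   0,   0]
  [  0,   0,   0]
Pivot columns: 2 → 1 pivot.
dim(Col(A)) = number of pivot columns = 1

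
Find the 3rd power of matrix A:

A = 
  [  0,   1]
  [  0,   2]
A^3 = 
  [  0,   4]
  [  0,   8]

A² = A·A:
A²[1,1] = (0)(0) + (1)(0) = 0
A²[1,2] = (0)(1) + (1)(2) = 2
A²[2,1] = (0)(0) + (2)(0) = 0
A²[2,2] = (0)(1) + (2)(2) = 4
A² = 
  [  0,   2]
  [  0,   4]

A^3 = A^2·A:
A^3[1,1] = (0)(0) + (2)(0) = 0
A^3[1,2] = (0)(1) + (2)(2) = 4
A^3[2,1] = (0)(0) + (4)(0) = 0
A^3[2,2] = (0)(1) + (4)(2) = 8
A^3 = 
  [  0,   4]
  [  0,   8]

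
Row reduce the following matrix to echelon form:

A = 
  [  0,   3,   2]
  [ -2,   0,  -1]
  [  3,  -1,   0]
Row operations:
Swap R1 ↔ R2
R3 → R3 + (3/2)·R1
R3 → R3 + (1/3)·R2

Resulting echelon form:
REF = 
  [  -2,    0,   -1]
  [   0,    3,    2]
  [   0,    0, -5/6]

Rank = 3 (number of non-zero pivot rows).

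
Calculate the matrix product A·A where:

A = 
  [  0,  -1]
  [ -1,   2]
A² = A·A:
A²[1,1] = (0)(0) + (-1)(-1) = 1
A²[1,2] = (0)(-1) + (-1)(2) = -2
A²[2,1] = (-1)(0) + (2)(-1) = -2
A²[2,2] = (-1)(-1) + (2)(2) = 5
A² = 
  [  1,  -2]
  [ -2,   5]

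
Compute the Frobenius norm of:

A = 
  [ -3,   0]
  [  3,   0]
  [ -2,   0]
||A||_F = 4.69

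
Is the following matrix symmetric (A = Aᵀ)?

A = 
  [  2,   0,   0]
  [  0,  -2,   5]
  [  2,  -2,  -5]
No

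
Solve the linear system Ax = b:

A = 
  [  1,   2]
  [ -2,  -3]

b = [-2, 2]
x = [2, -2]

Row reduce the augmented matrix [A|b]:
R2 → R2 + (2)·R1
REF = 
  [  1,   2,  -2]
  [  0,   1,  -2]

Back-substitution:
x₂ = (-2) / 1 = -2
x₁ = (-2 - (2)(-2)) / 1 = 2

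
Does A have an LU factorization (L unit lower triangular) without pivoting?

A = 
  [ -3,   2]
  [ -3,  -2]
Yes.
A[1,1] = -3 ≠ 0, so Gaussian elimination proceeds without a row swap: multiplier ℓ₂₁ = (-3)/(-3) = 1, and U[2,2] = -2 - (1)(2) = -4.
L = 
  [  1,   0]
  [  1,   1]
U = 
  [ -3,   2]
  [  0,  -4]
Check row 2 of LU: [(1)(-3), (1)(2) + (-4)] = [-3, -2] = row 2 of A ✓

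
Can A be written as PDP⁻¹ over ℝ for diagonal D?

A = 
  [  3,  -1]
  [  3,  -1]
Yes

tr(A) = 2, det(A) = 0
Characteristic polynomial: λ² - tr(A)λ + det(A) = λ² - 2λ
λ² - 2λ = λ(λ - 2)
Eigenvalues: 2, 0
λ=0: alg. mult. = 1, geom. mult. = 2 - rank(A - (0)I) = 2 - 1 = 1
λ=2: alg. mult. = 1, geom. mult. = 2 - rank(A - (2)I) = 2 - 1 = 1
Sum of geometric multiplicities equals n, so A has n independent eigenvectors.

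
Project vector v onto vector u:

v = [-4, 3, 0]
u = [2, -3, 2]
v·u = (-4)(2) + (3)(-3) + (0)(2) = -17
u·u = (2)² + (-3)² + (2)² = 17
proj_u(v) = (v·u / u·u) × u = (-17/17) × u = (-1) × u

proj_u(v) = [-2, 3, -2]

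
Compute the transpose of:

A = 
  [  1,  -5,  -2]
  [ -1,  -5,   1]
Aᵀ = 
  [  1,  -1]
  [ -5,  -5]
  [ -2,   1]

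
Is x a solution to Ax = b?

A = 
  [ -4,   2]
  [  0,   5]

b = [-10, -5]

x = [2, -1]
Yes

Ax = [-10, -5] = b ✓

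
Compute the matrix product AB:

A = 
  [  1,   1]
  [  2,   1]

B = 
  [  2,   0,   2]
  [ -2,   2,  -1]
AB = 
  [  0,   2,   1]
  [  2,   2,   3]

A is 2×2 and B is 2×3, so AB is 2×3. Each entry is (row of A)·(column of B):
AB[1,1] = (1)(2) + (1)(-2) = 0
AB[1,2] = (1)(0) + (1)(2) = 2
AB[1,3] = (1)(2) + (1)(-1) = 1
AB[2,1] = (2)(2) + (1)(-2) = 2
AB[2,2] = (2)(0) + (1)(2) = 2
AB[2,3] = (2)(2) + (1)(-1) = 3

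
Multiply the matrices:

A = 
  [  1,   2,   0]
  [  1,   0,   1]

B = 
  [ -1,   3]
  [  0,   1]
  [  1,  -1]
A is 2×3 and B is 3×2, so AB is 2×2. Each entry is (row of A)·(column of B):
AB[1,1] = (1)(-1) + (2)(0) + (0)(1) = -1
AB[1,2] = (1)(3) + (2)(1) + (0)(-1) = 5
AB[2,1] = (1)(-1) + (0)(0) + (1)(1) = 0
AB[2,2] = (1)(3) + (0)(1) + (1)(-1) = 2

AB = 
  [ -1,   5]
  [  0,   2]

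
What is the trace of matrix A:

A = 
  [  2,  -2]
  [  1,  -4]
-2

tr(A) = 2 + -4 = -2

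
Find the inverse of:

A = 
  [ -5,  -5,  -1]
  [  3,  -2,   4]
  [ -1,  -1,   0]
det(A) = (-5)·((-2)(0) - (4)(-1)) - (-5)·((3)(0) - (4)(-1)) + (-1)·((3)(-1) - (-2)(-1))
  = (-5)(4) - (-5)(4) + (-1)(-5)
  = 5
det(A) = 5 ≠ 0, so A is invertible.

Cofactors Cᵢⱼ = (-1)ⁱ⁺ʲ·Mᵢⱼ:
C = 
  [  4,  -4,  -5]
  [  1,  -1,   0]
  [-22,  17,  25]

adj(A) = Cᵀ:
adj(A) = 
  [  4,   1, -22]
  [ -4,  -1,  17]
  [ -5,   0,  25]

A⁻¹ = (1/5) · adj(A):
A⁻¹ = 
  [  4/5,   1/5, -22/5]
  [ -4/5,  -1/5,  17/5]
  [   -1,     0,     5]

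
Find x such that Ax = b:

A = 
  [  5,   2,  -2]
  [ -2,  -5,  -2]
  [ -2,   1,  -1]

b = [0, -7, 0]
x = [0, 1, 1]

Row reduce the augmented matrix [A|b]:
R2 → R2 + (2/5)·R1
R3 → R3 + (2/5)·R1
R3 → R3 + (3/7)·R2
REF = 
  [    5,     2,    -2,     0]
  [    0, -21/5, -14/5,    -7]
  [    0,     0,    -3,    -3]

Back-substitution:
x₃ = (-3) / (-3) = 1
x₂ = (-7 - (-14/5)(1)) / (-21/5) = 1
x₁ = (0 - (2)(1) - (-2)(1)) / 5 = 0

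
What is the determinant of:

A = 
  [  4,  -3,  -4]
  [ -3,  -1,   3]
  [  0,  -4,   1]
-13

Cofactor expansion along row 1:
det(A) = (4)·((-1)(1) - (3)(-4)) - (-3)·((-3)(1) - (3)(0)) + (-4)·((-3)(-4) - (-1)(0))
  = (4)(11) - (-3)(-3) + (-4)(12)
  = -13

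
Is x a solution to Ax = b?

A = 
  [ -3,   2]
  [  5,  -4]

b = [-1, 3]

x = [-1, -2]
Yes

Ax = [-1, 3] = b ✓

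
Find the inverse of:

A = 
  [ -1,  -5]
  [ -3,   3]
det(A) = (-1)(3) - (-5)(-3) = -18
For a 2×2 matrix, A⁻¹ = (1/det(A)) · [[d, -b], [-c, a]]
    = (-1/18) · [[3, 5], [3, -1]]

A⁻¹ = 
  [ -1/6, -5/18]
  [ -1/6,  1/18]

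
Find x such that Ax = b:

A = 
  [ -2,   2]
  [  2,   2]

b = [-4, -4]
Row reduce the augmented matrix [A|b]:
R2 → R2 + (1)·R1
REF = 
  [ -2,   2,  -4]
  [  0,   4,  -8]

Back-substitution:
x₂ = (-8) / 4 = -2
x₁ = (-4 - (2)(-2)) / (-2) = 0

x = [0, -2]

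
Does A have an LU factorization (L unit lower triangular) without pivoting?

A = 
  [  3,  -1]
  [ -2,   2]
Yes.
A[1,1] = 3 ≠ 0, so Gaussian elimination proceeds without a row swap: multiplier ℓ₂₁ = (-2)/(3) = -2/3, and U[2,2] = 2 - (-2/3)(-1) = 4/3.
L = 
  [   1,    0]
  [-2/3,    1]
U = 
  [  3,  -1]
  [  0, 4/3]
Check row 2 of LU: [(-2/3)(3), (-2/3)(-1) + (4/3)] = [-2, 2] = row 2 of A ✓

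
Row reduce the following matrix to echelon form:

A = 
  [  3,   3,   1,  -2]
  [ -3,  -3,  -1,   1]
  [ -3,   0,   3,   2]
Row operations:
R2 → R2 + (1)·R1
R3 → R3 + (1)·R1
Swap R2 ↔ R3

Resulting echelon form:
REF = 
  [  3,   3,   1,  -2]
  [  0,   3,   4,   0]
  [  0,   0,   0,  -1]

Rank = 3 (number of non-zero pivot rows).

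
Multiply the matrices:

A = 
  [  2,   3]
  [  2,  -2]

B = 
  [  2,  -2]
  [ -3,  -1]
AB = 
  [ -5,  -7]
  [ 10,  -2]

A is 2×2 and B is 2×2, so AB is 2×2. Each entry is (row of A)·(column of B):
AB[1,1] = (2)(2) + (3)(-3) = -5
AB[1,2] = (2)(-2) + (3)(-1) = -7
AB[2,1] = (2)(2) + (-2)(-3) = 10
AB[2,2] = (2)(-2) + (-2)(-1) = -2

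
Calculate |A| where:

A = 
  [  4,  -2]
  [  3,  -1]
For a 2×2 matrix, det = ad - bc = (4)(-1) - (-2)(3) = 2

det(A) = 2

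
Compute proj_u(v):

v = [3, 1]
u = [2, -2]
v·u = (3)(2) + (1)(-2) = 4
u·u = (2)² + (-2)² = 8
proj_u(v) = (v·u / u·u) × u = (4/8) × u = (1/2) × u

proj_u(v) = [1, -1]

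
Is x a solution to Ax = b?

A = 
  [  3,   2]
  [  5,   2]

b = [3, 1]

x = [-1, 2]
No

Ax = [1, -1] ≠ b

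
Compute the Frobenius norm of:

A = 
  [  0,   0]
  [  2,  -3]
||A||_F = 3.606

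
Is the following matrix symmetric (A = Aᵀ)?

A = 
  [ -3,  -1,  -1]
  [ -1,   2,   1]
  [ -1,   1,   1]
Yes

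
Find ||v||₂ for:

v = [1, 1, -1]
1.732

||v||₂ = √((1)² + (1)² + (-1)²) = √3 = 1.732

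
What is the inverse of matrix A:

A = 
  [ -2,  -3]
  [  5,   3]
det(A) = (-2)(3) - (-3)(5) = 9
For a 2×2 matrix, A⁻¹ = (1/det(A)) · [[d, -b], [-c, a]]
    = (1/9) · [[3, 3], [-5, -2]]

A⁻¹ = 
  [ 1/3,  1/3]
  [-5/9, -2/9]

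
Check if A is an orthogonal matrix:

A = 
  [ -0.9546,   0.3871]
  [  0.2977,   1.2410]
No

AᵀA = 
  [  0.9999,  -0.0001]
  [ -0.0001,   1.6899]
≠ I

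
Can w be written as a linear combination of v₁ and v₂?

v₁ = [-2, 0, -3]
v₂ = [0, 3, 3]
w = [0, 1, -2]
No

Form the augmented matrix and row-reduce:
[v₁|v₂|w] = 
  [ -2,   0,   0]
  [  0,   3,   1]
  [ -3,   3,  -2]
R3 → R3 - (3/2)·R1
R3 → R3 - (1)·R2
REF = 
  [ -2,   0,   0]
  [  0,   3,   1]
  [  0,   0,  -3]

Row 3 reads [0 0 | -3], i.e. 0 = -3, so the system is inconsistent and w ∉ span{v₁, v₂}.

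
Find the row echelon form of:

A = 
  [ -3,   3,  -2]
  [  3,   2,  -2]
Row operations:
R2 → R2 + (1)·R1

Resulting echelon form:
REF = 
  [ -3,   3,  -2]
  [  0,   5,  -4]

Rank = 2 (number of non-zero pivot rows).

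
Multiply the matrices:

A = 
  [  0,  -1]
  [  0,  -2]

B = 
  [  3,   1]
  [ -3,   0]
A is 2×2 and B is 2×2, so AB is 2×2. Each entry is (row of A)·(column of B):
AB[1,1] = (0)(3) + (-1)(-3) = 3
AB[1,2] = (0)(1) + (-1)(0) = 0
AB[2,1] = (0)(3) + (-2)(-3) = 6
AB[2,2] = (0)(1) + (-2)(0) = 0

AB = 
  [  3,   0]
  [  6,   0]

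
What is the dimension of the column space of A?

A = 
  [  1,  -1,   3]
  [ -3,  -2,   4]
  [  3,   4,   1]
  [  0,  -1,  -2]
Row reduce:
R2 → R2 + (3)·R1
R3 → R3 - (3)·R1
R3 → R3 + (7/5)·R2
R4 → R4 - (1/5)·R2
R4 → R4 + (23/51)·R3
REF = 
  [   1,   -1,    3]
  [   0,   -5,   13]
  [   0,    0, 51/5]
  [   0,    0,    0]
Pivot columns: 1, 2, 3 → 3 pivots.
dim(Col(A)) = number of pivot columns = 3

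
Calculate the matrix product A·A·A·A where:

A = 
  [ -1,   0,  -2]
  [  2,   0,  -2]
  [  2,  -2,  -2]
A² = A·A:
A²[1,1] = (-1)(-1) + (0)(2) + (-2)(2) = -3
A²[1,2] = (-1)(0) + (0)(0) + (-2)(-2) = 4
A²[1,3] = (-1)(-2) + (0)(-2) + (-2)(-2) = 6
A²[2,1] = (2)(-1) + (0)(2) + (-2)(2) = -6
A²[2,2] = (2)(0) + (0)(0) + (-2)(-2) = 4
A²[2,3] = (2)(-2) + (0)(-2) + (-2)(-2) = 0
A²[3,1] = (2)(-1) + (-2)(2) + (-2)(2) = -10
A²[3,2] = (2)(0) + (-2)(0) + (-2)(-2) = 4
A²[3,3] = (2)(-2) + (-2)(-2) + (-2)(-2) = 4
A² = 
  [ -3,   4,   6]
  [ -6,   4,   0]
  [-10,   4,   4]

A^3 = A^2·A:
A^3[1,1] = (-3)(-1) + (4)(2) + (6)(2) = 23
A^3[1,2] = (-3)(0) + (4)(0) + (6)(-2) = -12
A^3[1,3] = (-3)(-2) + (4)(-2) + (6)(-2) = -14
A^3[2,1] = (-6)(-1) + (4)(2) + (0)(2) = 14
A^3[2,2] = (-6)(0) + (4)(0) + (0)(-2) = 0
A^3[2,3] = (-6)(-2) + (4)(-2) + (0)(-2) = 4
A^3[3,1] = (-10)(-1) + (4)(2) + (4)(2) = 26
A^3[3,2] = (-10)(0) + (4)(0) + (4)(-2) = -8
A^3[3,3] = (-10)(-2) + (4)(-2) + (4)(-2) = 4
A^3 = 
  [ 23, -12, -14]
  [ 14,   0,   4]
  [ 26,  -8,   4]

A^4 = A^3·A:
A^4[1,1] = (23)(-1) + (-12)(2) + (-14)(2) = -75
A^4[1,2] = (23)(0) + (-12)(0) + (-14)(-2) = 28
A^4[1,3] = (23)(-2) + (-12)(-2) + (-14)(-2) = 6
A^4[2,1] = (14)(-1) + (0)(2) + (4)(2) = -6
A^4[2,2] = (14)(0) + (0)(0) + (4)(-2) = -8
A^4[2,3] = (14)(-2) + (0)(-2) + (4)(-2) = -36
A^4[3,1] = (26)(-1) + (-8)(2) + (4)(2) = -34
A^4[3,2] = (26)(0) + (-8)(0) + (4)(-2) = -8
A^4[3,3] = (26)(-2) + (-8)(-2) + (4)(-2) = -44
A^4 = 
  [-75,  28,   6]
  [ -6,  -8, -36]
  [-34,  -8, -44]

Therefore
A^4 = 
  [-75,  28,   6]
  [ -6,  -8, -36]
  [-34,  -8, -44]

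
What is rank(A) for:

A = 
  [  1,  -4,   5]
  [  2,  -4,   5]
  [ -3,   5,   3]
rank(A) = 3

Row reduce:
R2 → R2 - (2)·R1
R3 → R3 + (3)·R1
R3 → R3 + (7/4)·R2
REF = 
  [   1,   -4,    5]
  [   0,    4,   -5]
  [   0,    0, 37/4]
Pivot columns: 1, 2, 3 → 3 pivots.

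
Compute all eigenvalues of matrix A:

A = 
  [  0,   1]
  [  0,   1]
tr(A) = 1, det(A) = 0
Characteristic polynomial: λ² - tr(A)λ + det(A) = λ² - λ
λ² - λ = λ(λ - 1)

λ = 1, 0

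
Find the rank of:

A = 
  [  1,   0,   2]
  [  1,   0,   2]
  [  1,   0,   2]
rank(A) = 1

Row reduce:
R2 → R2 - (1)·R1
R3 → R3 - (1)·R1
REF = 
  [  1,   0,   2]
  [  0,   0,   0]
  [  0,   0,   0]
Pivot columns: 1 → 1 pivot.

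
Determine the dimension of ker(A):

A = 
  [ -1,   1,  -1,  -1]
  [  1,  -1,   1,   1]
nullity(A) = 3

Row reduce:
R2 → R2 + (1)·R1
REF = 
  [ -1,   1,  -1,  -1]
  [  0,   0,   0,   0]
Pivot columns: 1 → 1 pivot.
rank(A) = 1, so nullity(A) = 4 - 1 = 3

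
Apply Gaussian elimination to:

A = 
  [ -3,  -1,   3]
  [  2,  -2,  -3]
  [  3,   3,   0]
Row operations:
R2 → R2 + (2/3)·R1
R3 → R3 + (1)·R1
R3 → R3 + (3/4)·R2

Resulting echelon form:
REF = 
  [  -3,   -1,    3]
  [   0, -8/3,   -1]
  [   0,    0,  9/4]

Rank = 3 (number of non-zero pivot rows).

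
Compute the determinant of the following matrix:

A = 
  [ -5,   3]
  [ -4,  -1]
17

For a 2×2 matrix, det = ad - bc = (-5)(-1) - (3)(-4) = 17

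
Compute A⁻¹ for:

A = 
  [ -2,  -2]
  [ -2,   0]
det(A) = (-2)(0) - (-2)(-2) = -4
For a 2×2 matrix, A⁻¹ = (1/det(A)) · [[d, -b], [-c, a]]
    = (-1/4) · [[0, 2], [2, -2]]

A⁻¹ = 
  [   0, -1/2]
  [-1/2,  1/2]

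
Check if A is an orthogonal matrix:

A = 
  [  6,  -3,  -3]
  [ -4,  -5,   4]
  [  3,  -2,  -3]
No

AᵀA = 
  [ 61,  -4, -43]
  [ -4,  38,  -5]
  [-43,  -5,  34]
≠ I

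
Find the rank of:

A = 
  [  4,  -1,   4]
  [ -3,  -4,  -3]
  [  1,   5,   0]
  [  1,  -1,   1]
Row reduce:
R2 → R2 + (3/4)·R1
R3 → R3 - (1/4)·R1
R4 → R4 - (1/4)·R1
R3 → R3 + (21/19)·R2
R4 → R4 - (3/19)·R2
REF = 
  [    4,    -1,     4]
  [    0, -19/4,     0]
  [    0,     0,    -1]
  [    0,     0,     0]
Pivot columns: 1, 2, 3 → 3 pivots.

rank(A) = 3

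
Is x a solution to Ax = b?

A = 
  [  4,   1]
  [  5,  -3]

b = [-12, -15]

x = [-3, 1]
No

Ax = [-11, -18] ≠ b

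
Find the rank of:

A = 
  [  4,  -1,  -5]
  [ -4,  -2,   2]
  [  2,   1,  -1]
rank(A) = 2

Row reduce:
R2 → R2 + (1)·R1
R3 → R3 - (1/2)·R1
R3 → R3 + (1/2)·R2
REF = 
  [  4,  -1,  -5]
  [  0,  -3,  -3]
  [  0,   0,   0]
Pivot columns: 1, 2 → 2 pivots.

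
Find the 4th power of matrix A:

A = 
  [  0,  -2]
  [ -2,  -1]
A² = A·A:
A²[1,1] = (0)(0) + (-2)(-2) = 4
A²[1,2] = (0)(-2) + (-2)(-1) = 2
A²[2,1] = (-2)(0) + (-1)(-2) = 2
A²[2,2] = (-2)(-2) + (-1)(-1) = 5
A² = 
  [  4,   2]
  [  2,   5]

A^3 = A^2·A:
A^3[1,1] = (4)(0) + (2)(-2) = -4
A^3[1,2] = (4)(-2) + (2)(-1) = -10
A^3[2,1] = (2)(0) + (5)(-2) = -10
A^3[2,2] = (2)(-2) + (5)(-1) = -9
A^3 = 
  [ -4, -10]
  [-10,  -9]

A^4 = A^3·A:
A^4[1,1] = (-4)(0) + (-10)(-2) = 20
A^4[1,2] = (-4)(-2) + (-10)(-1) = 18
A^4[2,1] = (-10)(0) + (-9)(-2) = 18
A^4[2,2] = (-10)(-2) + (-9)(-1) = 29
A^4 = 
  [ 20,  18]
  [ 18,  29]

Therefore
A^4 = 
  [ 20,  18]
  [ 18,  29]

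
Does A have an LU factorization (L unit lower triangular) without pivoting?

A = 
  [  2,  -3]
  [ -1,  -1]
Yes.
A[1,1] = 2 ≠ 0, so Gaussian elimination proceeds without a row swap: multiplier ℓ₂₁ = (-1)/(2) = -1/2, and U[2,2] = -1 - (-1/2)(-3) = -5/2.
L = 
  [   1,    0]
  [-1/2,    1]
U = 
  [   2,   -3]
  [   0, -5/2]
Check row 2 of LU: [(-1/2)(2), (-1/2)(-3) + (-5/2)] = [-1, -1] = row 2 of A ✓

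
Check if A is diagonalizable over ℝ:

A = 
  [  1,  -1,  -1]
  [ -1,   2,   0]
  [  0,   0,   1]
Yes

Characteristic polynomial: det(λI - A) = λ³ - 4λ² + 4λ - 1
Testing integer divisors of the constant term: p(1) = 0, so (λ - 1) is a factor:
p(λ) = (λ - 1)(λ² - 3λ + 1)
λ² - 3λ + 1 = 0  ⇒  λ = (3 ± √((-3)² - 4·(1)))/2 = (3 ± √(5))/2
  = (3 + √5)/2,  (3 - √5)/2
Eigenvalues: 1, (3 + √5)/2, (3 - √5)/2  (≈ 1, 2.618, 0.382)
The two irrational eigenvalues are distinct (simple), so each has alg. mult. = geom. mult. = 1.
λ=1: alg. mult. = 1, geom. mult. = 3 - rank(A - (1)I) = 3 - 2 = 1
Sum of geometric multiplicities equals n, so A has n independent eigenvectors.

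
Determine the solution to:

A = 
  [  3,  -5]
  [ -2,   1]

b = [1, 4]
x = [-3, -2]

Row reduce the augmented matrix [A|b]:
R2 → R2 + (2/3)·R1
REF = 
  [   3,   -5,    1]
  [   0, -7/3, 14/3]

Back-substitution:
x₂ = (14/3) / (-7/3) = -2
x₁ = (1 - (-5)(-2)) / 3 = -3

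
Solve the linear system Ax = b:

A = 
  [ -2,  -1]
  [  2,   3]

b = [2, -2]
x = [-1, 0]

Row reduce the augmented matrix [A|b]:
R2 → R2 + (1)·R1
REF = 
  [ -2,  -1,   2]
  [  0,   2,   0]

Back-substitution:
x₂ = 0 / 2 = 0
x₁ = (2 - (-1)(0)) / (-2) = -1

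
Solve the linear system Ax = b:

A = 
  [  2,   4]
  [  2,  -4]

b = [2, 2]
x = [1, 0]

Row reduce the augmented matrix [A|b]:
R2 → R2 - (1)·R1
REF = 
  [  2,   4,   2]
  [  0,  -8,   0]

Back-substitution:
x₂ = 0 / (-8) = 0
x₁ = (2 - (4)(0)) / 2 = 1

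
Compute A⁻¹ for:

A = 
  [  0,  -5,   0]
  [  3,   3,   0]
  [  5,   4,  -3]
det(A) = (0)·((3)(-3) - (0)(4)) - (-5)·((3)(-3) - (0)(5)) + (0)·((3)(4) - (3)(5))
  = (0)(-9) - (-5)(-9) + (0)(-3)
  = -45
det(A) = -45 ≠ 0, so A is invertible.

Cofactors Cᵢⱼ = (-1)ⁱ⁺ʲ·Mᵢⱼ:
C = 
  [ -9,   9,  -3]
  [-15,   0, -25]
  [  0,   0,  15]

adj(A) = Cᵀ:
adj(A) = 
  [ -9, -15,   0]
  [  9,   0,   0]
  [ -3, -25,  15]

A⁻¹ = (-1/45) · adj(A):
A⁻¹ = 
  [ 1/5,  1/3,    0]
  [-1/5,    0,    0]
  [1/15,  5/9, -1/3]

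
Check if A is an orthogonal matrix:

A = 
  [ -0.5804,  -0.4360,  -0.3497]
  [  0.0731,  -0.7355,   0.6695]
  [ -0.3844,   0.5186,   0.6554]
No

AᵀA = 
  [  0.4900,  -0.0001,   0]
  [ -0.0001,   1,  -0.0001]
  [  0,  -0.0001,   1.0001]
≠ I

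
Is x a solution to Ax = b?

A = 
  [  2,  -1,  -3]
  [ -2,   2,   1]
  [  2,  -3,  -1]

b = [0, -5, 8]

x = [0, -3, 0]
No

Ax = [3, -6, 9] ≠ b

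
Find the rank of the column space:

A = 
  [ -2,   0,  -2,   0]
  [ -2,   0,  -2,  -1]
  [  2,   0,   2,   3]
Row reduce:
R2 → R2 - (1)·R1
R3 → R3 + (1)·R1
R3 → R3 + (3)·R2
REF = 
  [ -2,   0,  -2,   0]
  [  0,   0,   0,  -1]
  [  0,   0,   0,   0]
Pivot columns: 1, 4 → 2 pivots.
dim(Col(A)) = number of pivot columns = 2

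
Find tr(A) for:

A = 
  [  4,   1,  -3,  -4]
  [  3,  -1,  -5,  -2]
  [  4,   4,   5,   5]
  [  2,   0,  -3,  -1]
7

tr(A) = 4 + -1 + 5 + -1 = 7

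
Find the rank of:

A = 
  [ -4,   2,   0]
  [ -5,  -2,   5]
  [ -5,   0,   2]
Row reduce:
R2 → R2 - (5/4)·R1
R3 → R3 - (5/4)·R1
R3 → R3 - (5/9)·R2
REF = 
  [  -4,    2,    0]
  [   0, -9/2,    5]
  [   0,    0, -7/9]
Pivot columns: 1, 2, 3 → 3 pivots.

rank(A) = 3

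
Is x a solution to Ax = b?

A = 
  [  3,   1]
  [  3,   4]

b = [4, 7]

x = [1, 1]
Yes

Ax = [4, 7] = b ✓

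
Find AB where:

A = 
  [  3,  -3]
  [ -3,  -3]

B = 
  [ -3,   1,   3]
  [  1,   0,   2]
A is 2×2 and B is 2×3, so AB is 2×3. Each entry is (row of A)·(column of B):
AB[1,1] = (3)(-3) + (-3)(1) = -12
AB[1,2] = (3)(1) + (-3)(0) = 3
AB[1,3] = (3)(3) + (-3)(2) = 3
AB[2,1] = (-3)(-3) + (-3)(1) = 6
AB[2,2] = (-3)(1) + (-3)(0) = -3
AB[2,3] = (-3)(3) + (-3)(2) = -15

AB = 
  [-12,   3,   3]
  [  6,  -3, -15]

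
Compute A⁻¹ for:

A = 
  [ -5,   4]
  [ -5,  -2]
det(A) = (-5)(-2) - (4)(-5) = 30
For a 2×2 matrix, A⁻¹ = (1/det(A)) · [[d, -b], [-c, a]]
    = (1/30) · [[-2, -4], [5, -5]]

A⁻¹ = 
  [-1/15, -2/15]
  [  1/6,  -1/6]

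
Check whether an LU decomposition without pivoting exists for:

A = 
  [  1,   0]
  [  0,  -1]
Yes.
A[1,1] = 1 ≠ 0, so Gaussian elimination proceeds without a row swap: multiplier ℓ₂₁ = (0)/(1) = 0, and U[2,2] = -1 - (0)(0) = -1.
L = 
  [  1,   0]
  [  0,   1]
U = 
  [  1,   0]
  [  0,  -1]
Check row 2 of LU: [(0)(1), (0)(0) + (-1)] = [0, -1] = row 2 of A ✓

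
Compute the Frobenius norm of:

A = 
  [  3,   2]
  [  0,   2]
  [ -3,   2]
||A||_F = 5.477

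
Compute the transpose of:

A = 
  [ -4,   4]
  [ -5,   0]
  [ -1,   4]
Aᵀ = 
  [ -4,  -5,  -1]
  [  4,   0,   4]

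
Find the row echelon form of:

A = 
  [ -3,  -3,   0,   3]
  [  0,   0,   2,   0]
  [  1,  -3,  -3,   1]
Row operations:
R3 → R3 + (1/3)·R1
Swap R2 ↔ R3

Resulting echelon form:
REF = 
  [ -3,  -3,   0,   3]
  [  0,  -4,  -3,   2]
  [  0,   0,   2,   0]

Rank = 3 (number of non-zero pivot rows).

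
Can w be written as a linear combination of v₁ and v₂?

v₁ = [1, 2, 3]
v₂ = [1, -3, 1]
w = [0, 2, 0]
No

Form the augmented matrix and row-reduce:
[v₁|v₂|w] = 
  [  1,   1,   0]
  [  2,  -3,   2]
  [  3,   1,   0]
R2 → R2 - (2)·R1
R3 → R3 - (3)·R1
R3 → R3 - (2/5)·R2
REF = 
  [   1,    1,    0]
  [   0,   -5,    2]
  [   0,    0, -4/5]

Row 3 reads [0 0 | -4/5], i.e. 0 = -4/5, so the system is inconsistent and w ∉ span{v₁, v₂}.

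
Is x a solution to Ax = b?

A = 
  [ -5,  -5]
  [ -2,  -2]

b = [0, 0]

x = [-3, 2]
No

Ax = [5, 2] ≠ b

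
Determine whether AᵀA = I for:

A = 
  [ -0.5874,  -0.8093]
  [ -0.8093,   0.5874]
Yes

AᵀA = 
  [  1,   0]
  [  0,   1]
≈ I (equal to I up to the 4-dp rounding of the entries)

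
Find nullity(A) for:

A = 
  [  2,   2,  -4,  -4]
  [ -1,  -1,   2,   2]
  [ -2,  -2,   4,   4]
nullity(A) = 3

Row reduce:
R2 → R2 + (1/2)·R1
R3 → R3 + (1)·R1
REF = 
  [  2,   2,  -4,  -4]
  [  0,   0,   0,   0]
  [  0,   0,   0,   0]
Pivot columns: 1 → 1 pivot.
rank(A) = 1, so nullity(A) = 4 - 1 = 3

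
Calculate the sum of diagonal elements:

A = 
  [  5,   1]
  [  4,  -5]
0

tr(A) = 5 + -5 = 0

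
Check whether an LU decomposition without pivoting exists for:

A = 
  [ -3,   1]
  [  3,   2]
Yes.
A[1,1] = -3 ≠ 0, so Gaussian elimination proceeds without a row swap: multiplier ℓ₂₁ = (3)/(-3) = -1, and U[2,2] = 2 - (-1)(1) = 3.
L = 
  [  1,   0]
  [ -1,   1]
U = 
  [ -3,   1]
  [  0,   3]
Check row 2 of LU: [(-1)(-3), (-1)(1) + 3] = [3, 2] = row 2 of A ✓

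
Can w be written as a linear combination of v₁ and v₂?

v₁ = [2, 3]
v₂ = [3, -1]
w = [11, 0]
Yes

Form the augmented matrix and row-reduce:
[v₁|v₂|w] = 
  [  2,   3,  11]
  [  3,  -1,   0]
R2 → R2 - (3/2)·R1
REF = 
  [    2,     3,    11]
  [    0, -11/2, -33/2]

No row of the form [0 0 | nonzero], so the system is consistent. Back-substitution gives c₁ = 1, c₂ = 3: w = (1)·v₁ + (3)·v₂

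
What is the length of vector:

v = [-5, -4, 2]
6.708

||v||₂ = √((-5)² + (-4)² + (2)²) = √45 = 6.708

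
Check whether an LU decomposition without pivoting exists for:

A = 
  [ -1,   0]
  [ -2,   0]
Yes.
A[1,1] = -1 ≠ 0, so Gaussian elimination proceeds without a row swap: multiplier ℓ₂₁ = (-2)/(-1) = 2, and U[2,2] = 0 - (2)(0) = 0.
L = 
  [  1,   0]
  [  2,   1]
U = 
  [ -1,   0]
  [  0,   0]
Check row 2 of LU: [(2)(-1), (2)(0) + 0] = [-2, 0] = row 2 of A ✓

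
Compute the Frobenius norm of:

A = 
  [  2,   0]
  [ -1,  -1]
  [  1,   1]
||A||_F = 2.828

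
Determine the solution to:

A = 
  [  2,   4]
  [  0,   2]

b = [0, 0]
Row reduce the augmented matrix [A|b]:
(already in echelon form)
REF = 
  [  2,   4,   0]
  [  0,   2,   0]

Back-substitution:
x₂ = 0 / 2 = 0
x₁ = (0 - (4)(0)) / 2 = 0

x = [0, 0]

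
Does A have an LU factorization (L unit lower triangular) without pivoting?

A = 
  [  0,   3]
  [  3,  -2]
No.
A[1,1] = 0 but A[2,1] = 3 ≠ 0. Any LU with L unit lower triangular has (LU)[1,1] = U[1,1] and (LU)[2,1] = L[2,1]·U[1,1]; matching A forces U[1,1] = 0, which then forces (LU)[2,1] = 0 ≠ 3. A row swap (pivoting) is required.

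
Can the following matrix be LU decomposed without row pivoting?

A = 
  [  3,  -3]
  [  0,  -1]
Yes.
A[1,1] = 3 ≠ 0, so Gaussian elimination proceeds without a row swap: multiplier ℓ₂₁ = (0)/(3) = 0, and U[2,2] = -1 - (0)(-3) = -1.
L = 
  [  1,   0]
  [  0,   1]
U = 
  [  3,  -3]
  [  0,  -1]
Check row 2 of LU: [(0)(3), (0)(-3) + (-1)] = [0, -1] = row 2 of A ✓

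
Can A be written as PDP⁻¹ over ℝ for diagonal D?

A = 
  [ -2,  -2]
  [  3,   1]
No

tr(A) = -1, det(A) = 4
Characteristic polynomial: λ² - tr(A)λ + det(A) = λ² + λ + 4
λ² + λ + 4 = 0  ⇒  λ = (-1 ± √((1)² - 4·(4)))/2 = (-1 ± √(-15))/2
  = (-1 + i√15)/2,  (-1 - i√15)/2
Eigenvalues: (-1 + i√15)/2, (-1 - i√15)/2  (≈ -0.5 + 1.936i, -0.5 - 1.936i)
Has complex eigenvalues (not diagonalizable over ℝ).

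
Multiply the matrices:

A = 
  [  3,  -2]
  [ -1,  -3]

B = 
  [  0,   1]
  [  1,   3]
A is 2×2 and B is 2×2, so AB is 2×2. Each entry is (row of A)·(column of B):
AB[1,1] = (3)(0) + (-2)(1) = -2
AB[1,2] = (3)(1) + (-2)(3) = -3
AB[2,1] = (-1)(0) + (-3)(1) = -3
AB[2,2] = (-1)(1) + (-3)(3) = -10

AB = 
  [ -2,  -3]
  [ -3, -10]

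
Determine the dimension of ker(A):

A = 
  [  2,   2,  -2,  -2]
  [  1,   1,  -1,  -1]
nullity(A) = 3

Row reduce:
R2 → R2 - (1/2)·R1
REF = 
  [  2,   2,  -2,  -2]
  [  0,   0,   0,   0]
Pivot columns: 1 → 1 pivot.
rank(A) = 1, so nullity(A) = 4 - 1 = 3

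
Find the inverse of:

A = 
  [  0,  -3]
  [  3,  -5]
det(A) = (0)(-5) - (-3)(3) = 9
For a 2×2 matrix, A⁻¹ = (1/det(A)) · [[d, -b], [-c, a]]
    = (1/9) · [[-5, 3], [-3, 0]]

A⁻¹ = 
  [-5/9,  1/3]
  [-1/3,    0]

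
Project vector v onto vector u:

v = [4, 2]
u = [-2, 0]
v·u = (4)(-2) + (2)(0) = -8
u·u = (-2)² + (0)² = 4
proj_u(v) = (v·u / u·u) × u = (-8/4) × u = (-2) × u

proj_u(v) = [4, 0]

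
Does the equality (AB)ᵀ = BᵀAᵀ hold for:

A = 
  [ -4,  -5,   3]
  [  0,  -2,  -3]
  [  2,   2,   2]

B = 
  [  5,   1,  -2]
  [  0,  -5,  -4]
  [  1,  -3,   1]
Yes

(AB)ᵀ = 
  [-17,  -3,  12]
  [ 12,  19, -14]
  [ 31,   5, -10]

BᵀAᵀ = 
  [-17,  -3,  12]
  [ 12,  19, -14]
  [ 31,   5, -10]

Both sides are equal — this is the standard identity (AB)ᵀ = BᵀAᵀ, which holds for all A, B.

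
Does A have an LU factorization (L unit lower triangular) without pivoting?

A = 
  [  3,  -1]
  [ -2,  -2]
Yes.
A[1,1] = 3 ≠ 0, so Gaussian elimination proceeds without a row swap: multiplier ℓ₂₁ = (-2)/(3) = -2/3, and U[2,2] = -2 - (-2/3)(-1) = -8/3.
L = 
  [   1,    0]
  [-2/3,    1]
U = 
  [   3,   -1]
  [   0, -8/3]
Check row 2 of LU: [(-2/3)(3), (-2/3)(-1) + (-8/3)] = [-2, -2] = row 2 of A ✓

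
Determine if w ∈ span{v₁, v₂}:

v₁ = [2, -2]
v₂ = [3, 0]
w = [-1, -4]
Yes

Form the augmented matrix and row-reduce:
[v₁|v₂|w] = 
  [  2,   3,  -1]
  [ -2,   0,  -4]
R2 → R2 + (1)·R1
REF = 
  [  2,   3,  -1]
  [  0,   3,  -5]

No row of the form [0 0 | nonzero], so the system is consistent. Back-substitution gives c₁ = 2, c₂ = -5/3: w = (2)·v₁ + (-5/3)·v₂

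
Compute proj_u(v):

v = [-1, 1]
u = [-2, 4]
v·u = (-1)(-2) + (1)(4) = 6
u·u = (-2)² + (4)² = 20
proj_u(v) = (v·u / u·u) × u = (6/20) × u = (3/10) × u

proj_u(v) = [-3/5, 6/5]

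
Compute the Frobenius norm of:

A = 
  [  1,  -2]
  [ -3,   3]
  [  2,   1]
||A||_F = 5.292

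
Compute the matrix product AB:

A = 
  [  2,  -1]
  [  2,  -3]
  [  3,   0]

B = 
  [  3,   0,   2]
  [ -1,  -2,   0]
A is 3×2 and B is 2×3, so AB is 3×3. Each entry is (row of A)·(column of B):
AB[1,1] = (2)(3) + (-1)(-1) = 7
AB[1,2] = (2)(0) + (-1)(-2) = 2
AB[1,3] = (2)(2) + (-1)(0) = 4
AB[2,1] = (2)(3) + (-3)(-1) = 9
AB[2,2] = (2)(0) + (-3)(-2) = 6
AB[2,3] = (2)(2) + (-3)(0) = 4
AB[3,1] = (3)(3) + (0)(-1) = 9
AB[3,2] = (3)(0) + (0)(-2) = 0
AB[3,3] = (3)(2) + (0)(0) = 6

AB = 
  [  7,   2,   4]
  [  9,   6,   4]
  [  9,   0,   6]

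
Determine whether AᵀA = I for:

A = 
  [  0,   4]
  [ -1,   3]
No

AᵀA = 
  [  1,  -3]
  [ -3,  25]
≠ I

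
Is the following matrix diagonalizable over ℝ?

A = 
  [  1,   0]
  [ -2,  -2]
Yes

tr(A) = -1, det(A) = -2
Characteristic polynomial: λ² - tr(A)λ + det(A) = λ² + λ - 2
λ² + λ - 2 = (λ + 2)(λ - 1)
Eigenvalues: 1, -2
λ=-2: alg. mult. = 1, geom. mult. = 2 - rank(A - (-2)I) = 2 - 1 = 1
λ=1: alg. mult. = 1, geom. mult. = 2 - rank(A - (1)I) = 2 - 1 = 1
Sum of geometric multiplicities equals n, so A has n independent eigenvectors.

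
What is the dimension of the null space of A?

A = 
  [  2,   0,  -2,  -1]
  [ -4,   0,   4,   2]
nullity(A) = 3

Row reduce:
R2 → R2 + (2)·R1
REF = 
  [  2,   0,  -2,  -1]
  [  0,   0,   0,   0]
Pivot columns: 1 → 1 pivot.
rank(A) = 1, so nullity(A) = 4 - 1 = 3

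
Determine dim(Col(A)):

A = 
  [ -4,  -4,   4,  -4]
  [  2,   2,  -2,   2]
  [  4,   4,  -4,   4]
Row reduce:
R2 → R2 + (1/2)·R1
R3 → R3 + (1)·R1
REF = 
  [ -4,  -4,   4,  -4]
  [  0,   0,   0,   0]
  [  0,   0,   0,   0]
Pivot columns: 1 → 1 pivot.
dim(Col(A)) = number of pivot columns = 1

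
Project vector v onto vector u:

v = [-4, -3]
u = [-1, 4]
proj_u(v) = [8/17, -32/17]

v·u = (-4)(-1) + (-3)(4) = -8
u·u = (-1)² + (4)² = 17
proj_u(v) = (v·u / u·u) × u = (-8/17) × u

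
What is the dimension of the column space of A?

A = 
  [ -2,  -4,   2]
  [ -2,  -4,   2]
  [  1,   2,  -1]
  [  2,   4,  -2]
dim(Col(A)) = 1

Row reduce:
R2 → R2 - (1)·R1
R3 → R3 + (1/2)·R1
R4 → R4 + (1)·R1
REF = 
  [ -2,  -4,   2]
  [  0,   0,   0]
  [  0,   0,   0]
  [  0,   0,   0]
Pivot columns: 1 → 1 pivot.
dim(Col(A)) = number of pivot columns = 1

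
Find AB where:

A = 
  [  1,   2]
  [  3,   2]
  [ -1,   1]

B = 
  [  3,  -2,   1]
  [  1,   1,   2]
AB = 
  [  5,   0,   5]
  [ 11,  -4,   7]
  [ -2,   3,   1]

A is 3×2 and B is 2×3, so AB is 3×3. Each entry is (row of A)·(column of B):
AB[1,1] = (1)(3) + (2)(1) = 5
AB[1,2] = (1)(-2) + (2)(1) = 0
AB[1,3] = (1)(1) + (2)(2) = 5
AB[2,1] = (3)(3) + (2)(1) = 11
AB[2,2] = (3)(-2) + (2)(1) = -4
AB[2,3] = (3)(1) + (2)(2) = 7
AB[3,1] = (-1)(3) + (1)(1) = -2
AB[3,2] = (-1)(-2) + (1)(1) = 3
AB[3,3] = (-1)(1) + (1)(2) = 1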